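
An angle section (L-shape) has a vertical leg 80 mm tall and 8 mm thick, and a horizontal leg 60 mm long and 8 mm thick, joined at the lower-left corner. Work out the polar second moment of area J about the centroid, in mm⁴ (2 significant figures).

Break the section into simple shapes (no overlaps), measuring from the bottom-left corner of the bounding box.
Vertical leg: 8 × 80, A = 640 mm², y = 40 mm, Ī = 341 333 mm⁴.
Horizontal leg (remainder): 52 × 8, A = 416 mm², y = 4 mm, Ī = 2 219 mm⁴.
Centroid: ȳ = ΣA·y / ΣA = 25.82 mm.
Transfer each piece to the centroidal x-axis using Ī + A·d² with d = y − 25.82:
  vertical leg: d = 14.18 mm → contributes +470 053 mm⁴
  horizontal leg (remainder): d = -21.82 mm → contributes +200 248 mm⁴
Total I = 670 301 mm⁴.
For the y-axis: x̄ = 15.82 mm.
Repeating about the centroidal y-axis gives I_y = 324 061 mm⁴.
Polar second moment: J = I_x + I_y = 994 362 mm⁴.

J ≈ 9.9 × 10⁵ mm⁴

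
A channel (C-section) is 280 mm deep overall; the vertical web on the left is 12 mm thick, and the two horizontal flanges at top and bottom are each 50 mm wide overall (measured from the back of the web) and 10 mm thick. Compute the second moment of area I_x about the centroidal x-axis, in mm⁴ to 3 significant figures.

I_x ≈ 3.58 × 10⁷ mm⁴

Treat the section as a set of non-overlapping primitives; coordinates are from the bounding-box lower-left.
Web: 12 × 280, A = 3 360 mm², y = 140 mm, Ī = 21 952 000 mm⁴.
Top flange (beyond web): 38 × 10, A = 380 mm², y = 275 mm, Ī = 3166.7 mm⁴.
Bottom flange (beyond web): 38 × 10, A = 380 mm², y = 5 mm, Ī = 3166.7 mm⁴.
By symmetry the centroid is at mid-height, ȳ = 140 mm.
Transfer each piece to the centroidal x-axis using Ī + A·d² with d = y − 140:
  web: d = 0 mm → contributes +21 952 000 mm⁴
  top flange (beyond web): d = 135 mm → contributes +6 928 667 mm⁴
  bottom flange (beyond web): d = -135 mm → contributes +6 928 667 mm⁴
Total I = 35 809 333 mm⁴.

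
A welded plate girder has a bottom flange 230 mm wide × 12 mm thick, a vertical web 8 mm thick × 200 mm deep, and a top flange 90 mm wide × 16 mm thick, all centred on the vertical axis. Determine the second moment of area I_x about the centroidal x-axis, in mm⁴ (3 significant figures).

I_x ≈ 5.00 × 10⁷ mm⁴

Decompose the section into non-overlapping parts with the origin at the bottom-left of its bounding rectangle.
Bottom plate: 230 × 12, A = 2 760 mm², y = 6 mm, Ī = 33 120 mm⁴.
Web plate: 8 × 200, A = 1 600 mm², y = 112 mm, Ī = 5 333 333 mm⁴.
Top plate: 90 × 16, A = 1 440 mm², y = 220 mm, Ī = 30 720 mm⁴.
Centroid: ȳ = ΣA·y / ΣA = 88.372 mm.
Transfer each piece to the centroidal x-axis using Ī + A·d² with d = y − 88.372:
  bottom plate: d = -82.372 mm → contributes +18 760 312 mm⁴
  web plate: d = 23.628 mm → contributes +6 226 554 mm⁴
  top plate: d = 131.63 mm → contributes +24 979 903 mm⁴
Total I = 49 966 769 mm⁴.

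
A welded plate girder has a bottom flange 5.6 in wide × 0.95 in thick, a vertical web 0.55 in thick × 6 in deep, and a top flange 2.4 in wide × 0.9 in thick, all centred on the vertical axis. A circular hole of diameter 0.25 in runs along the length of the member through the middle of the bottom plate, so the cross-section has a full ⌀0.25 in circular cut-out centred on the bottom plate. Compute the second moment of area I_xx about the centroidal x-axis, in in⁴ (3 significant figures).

I_xx ≈ 88.8 in⁴

Break the section into simple shapes (no overlaps), measuring from the bottom-left corner of the bounding box.
Bottom plate: 5.6 × 0.95, A = 5.32 in², y = 0.475 in, Ī = 0.40011 in⁴.
Web plate: 0.55 × 6, A = 3.3 in², y = 3.95 in, Ī = 9.9 in⁴.
Top plate: 2.4 × 0.9, A = 2.16 in², y = 7.4 in, Ī = 0.1458 in⁴.
Hole (subtracted): ⌀0.25, A = 0.049087 in², y = 0.475 in, Ī = 0.00019175 in⁴.
Centroid: ȳ = ΣA·y / ΣA = 2.9376 in.
Transfer each piece to the centroidal x-axis using Ī + A·d² with d = y − 2.9376:
  bottom plate: d = -2.4626 in → contributes +32.662 in⁴
  web plate: d = 1.0124 in → contributes +13.283 in⁴
  top plate: d = 4.4624 in → contributes +43.159 in⁴
  hole: d = -2.4626 in → contributes −0.29787 in⁴
Total I = 88.805 in⁴.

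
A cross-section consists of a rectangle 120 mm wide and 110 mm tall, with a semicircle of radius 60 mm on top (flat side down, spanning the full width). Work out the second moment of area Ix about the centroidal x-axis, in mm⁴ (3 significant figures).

Ix ≈ 4.04 × 10⁷ mm⁴

Break the section into simple shapes (no overlaps), measuring from the bottom-left corner of the bounding box.
Rectangular body: 120 × 110, A = 13 200 mm², y = 55 mm, Ī = 13 310 000 mm⁴.
Semicircular cap: semicircle r = 60, A = 5654.9 mm², y = 135.46 mm, Ī = 1 422 450 mm⁴.
Centroid: ȳ = ΣA·y / ΣA = 79.133 mm.
Transfer each piece to the centroidal x-axis using Ī + A·d² with d = y − 79.133:
  rectangular body: d = -24.133 mm → contributes +20 997 472 mm⁴
  semicircular cap: d = 56.332 mm → contributes +19 367 104 mm⁴
Total I = 40 364 575 mm⁴.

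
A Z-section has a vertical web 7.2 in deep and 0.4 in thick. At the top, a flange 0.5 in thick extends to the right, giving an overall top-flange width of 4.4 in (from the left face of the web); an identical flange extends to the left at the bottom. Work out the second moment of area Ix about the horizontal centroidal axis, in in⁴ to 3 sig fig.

Ix ≈ 57.4 in⁴

Treat the section as a set of non-overlapping primitives; coordinates are from the bounding-box lower-left.
Web: 0.4 × 7.2, A = 2.88 in², y = 3.6 in, Ī = 12.442 in⁴.
Top flange (beyond web): 4 × 0.5, A = 2 in², y = 6.95 in, Ī = 0.041667 in⁴.
Bottom flange (beyond web): 4 × 0.5, A = 2 in², y = 0.25 in, Ī = 0.041667 in⁴.
Centroid: ȳ = ΣA·y / ΣA = 3.6 in.
Transfer each piece to the horizontal centroidal axis using Ī + A·d² with d = y − 3.6:
  web: d = 0 in → contributes +12.442 in⁴
  top flange (beyond web): d = 3.35 in → contributes +22.487 in⁴
  bottom flange (beyond web): d = -3.35 in → contributes +22.487 in⁴
Total I = 57.415 in⁴.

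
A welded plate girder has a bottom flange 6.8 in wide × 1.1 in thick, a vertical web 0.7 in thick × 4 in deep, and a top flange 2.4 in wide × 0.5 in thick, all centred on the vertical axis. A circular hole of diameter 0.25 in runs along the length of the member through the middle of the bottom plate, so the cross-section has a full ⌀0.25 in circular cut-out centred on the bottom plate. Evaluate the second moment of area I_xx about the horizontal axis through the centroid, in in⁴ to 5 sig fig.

I_xx ≈ 35.809 in⁴

Split into non-overlapping primitives; take the origin at the lower-left of the bounding box.
Bottom plate: 6.8 × 1.1, A = 7.48 in², y = 0.55 in, Ī = 0.7542333 in⁴.
Web plate: 0.7 × 4, A = 2.8 in², y = 3.1 in, Ī = 3.733333 in⁴.
Top plate: 2.4 × 0.5, A = 1.2 in², y = 5.35 in, Ī = 0.025 in⁴.
Hole (subtracted): ⌀0.25, A = 0.04908739 in², y = 0.55 in, Ī = 0.0001917476 in⁴.
Centroid: ȳ = ΣA·y / ΣA = 1.678519 in.
Transfer each piece to the horizontal axis through the centroid using Ī + A·d² with d = y − 1.678519:
  bottom plate: d = -1.128519 in → contributes +10.28042 in⁴
  web plate: d = 1.421481 in → contributes +9.391038 in⁴
  top plate: d = 3.671481 in → contributes +16.20073 in⁴
  hole: d = -1.128519 in → contributes −0.06270722 in⁴
Total I = 35.80948 in⁴.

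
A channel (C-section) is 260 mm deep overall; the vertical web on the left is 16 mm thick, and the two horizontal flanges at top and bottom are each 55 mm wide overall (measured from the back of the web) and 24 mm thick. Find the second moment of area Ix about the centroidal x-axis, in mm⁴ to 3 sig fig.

Ix ≈ 4.96 × 10⁷ mm⁴

Split into non-overlapping primitives; take the origin at the lower-left of the bounding box.
Web: 16 × 260, A = 4 160 mm², y = 130 mm, Ī = 23 434 667 mm⁴.
Top flange (beyond web): 39 × 24, A = 936 mm², y = 248 mm, Ī = 44 928 mm⁴.
Bottom flange (beyond web): 39 × 24, A = 936 mm², y = 12 mm, Ī = 44 928 mm⁴.
By symmetry the centroid is at mid-height, ȳ = 130 mm.
Transfer each piece to the centroidal x-axis using Ī + A·d² with d = y − 130:
  web: d = 0 mm → contributes +23 434 667 mm⁴
  top flange (beyond web): d = 118 mm → contributes +13 077 792 mm⁴
  bottom flange (beyond web): d = -118 mm → contributes +13 077 792 mm⁴
Total I = 49 590 251 mm⁴.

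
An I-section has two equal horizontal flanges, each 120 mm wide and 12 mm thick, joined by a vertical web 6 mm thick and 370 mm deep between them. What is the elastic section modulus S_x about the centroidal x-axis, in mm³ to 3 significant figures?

S_x ≈ 6.62 × 10⁵ mm³

Break the section into simple shapes (no overlaps), measuring from the bottom-left corner of the bounding box.
Bottom flange: 120 × 12, A = 1 440 mm², y = 6 mm, Ī = 17 280 mm⁴.
Web: 6 × 370, A = 2 220 mm², y = 197 mm, Ī = 25 326 500 mm⁴.
Top flange: 120 × 12, A = 1 440 mm², y = 388 mm, Ī = 17 280 mm⁴.
By symmetry the centroid is at mid-height, ȳ = 197 mm.
Transfer each piece to the centroidal x-axis using Ī + A·d² with d = y − 197:
  bottom flange: d = -191 mm → contributes +52 549 920 mm⁴
  web: d = 0 mm → contributes +25 326 500 mm⁴
  top flange: d = 191 mm → contributes +52 549 920 mm⁴
Total I = 130 426 340 mm⁴.
Extreme fibre distance c = 197 mm; S = I/c = 662 063 mm³.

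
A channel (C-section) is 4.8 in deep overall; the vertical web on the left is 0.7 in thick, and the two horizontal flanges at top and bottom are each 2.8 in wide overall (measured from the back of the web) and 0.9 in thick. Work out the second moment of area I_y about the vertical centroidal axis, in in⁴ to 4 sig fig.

Split into non-overlapping primitives; take the origin at the lower-left of the bounding box.
Web: 0.7 × 4.8, A = 3.36 in², x = 0.35 in, Ī = 0.1372 in⁴.
Top flange (beyond web): 2.1 × 0.9, A = 1.89 in², x = 1.75 in, Ī = 0.694575 in⁴.
Bottom flange (beyond web): 2.1 × 0.9, A = 1.89 in², x = 1.75 in, Ī = 0.694575 in⁴.
Centroid: x̄ = ΣA·x / ΣA = 1.09118 in.
Transfer each piece to the vertical centroidal axis using Ī + A·d² with d = x − 1.09118:
  web: d = -0.741176 in → contributes +1.98299 in⁴
  top flange (beyond web): d = 0.658824 in → contributes +1.51493 in⁴
  bottom flange (beyond web): d = 0.658824 in → contributes +1.51493 in⁴
Total I = 5.01284 in⁴.

I_y ≈ 5.013 in⁴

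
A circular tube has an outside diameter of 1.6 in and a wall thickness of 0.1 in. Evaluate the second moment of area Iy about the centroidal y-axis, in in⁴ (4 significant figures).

Break the section into simple shapes (no overlaps), measuring from the bottom-left corner of the bounding box.
Outer circle: ⌀1.6, A = 2.01062 in², x = 0.8 in, Ī = 0.321699 in⁴.
Bore (subtracted): ⌀1.4, A = 1.53938 in², x = 0.8 in, Ī = 0.188574 in⁴.
By symmetry the centroid is at mid-width, x̄ = 0.8 in.
All pieces are centred on the centroidal y-axis, so I = ΣĪ (holes subtracted) = 0.133125 in⁴.

Iy ≈ 0.1331 in⁴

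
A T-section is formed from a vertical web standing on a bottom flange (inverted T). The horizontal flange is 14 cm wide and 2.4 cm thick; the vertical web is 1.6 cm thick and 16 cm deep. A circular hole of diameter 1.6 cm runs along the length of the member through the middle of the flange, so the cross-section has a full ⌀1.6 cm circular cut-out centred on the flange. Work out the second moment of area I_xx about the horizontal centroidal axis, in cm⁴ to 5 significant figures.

I_xx ≈ 1758.8 cm⁴

Decompose the section into non-overlapping parts with the origin at the bottom-left of its bounding rectangle.
Flange: 14 × 2.4, A = 33.6 cm², y = 1.2 cm, Ī = 16.128 cm⁴.
Web: 1.6 × 16, A = 25.6 cm², y = 10.4 cm, Ī = 546.1333 cm⁴.
Hole (subtracted): ⌀1.6, A = 2.010619 cm², y = 1.2 cm, Ī = 0.3216991 cm⁴.
Centroid: ȳ = ΣA·y / ΣA = 5.318247 cm.
Transfer each piece to the horizontal centroidal axis using Ī + A·d² with d = y − 5.318247:
  flange: d = -4.118247 cm → contributes +585.9826 cm⁴
  web: d = 5.081753 cm → contributes +1207.233 cm⁴
  hole: d = -4.118247 cm → contributes −34.42172 cm⁴
Total I = 1758.794 cm⁴.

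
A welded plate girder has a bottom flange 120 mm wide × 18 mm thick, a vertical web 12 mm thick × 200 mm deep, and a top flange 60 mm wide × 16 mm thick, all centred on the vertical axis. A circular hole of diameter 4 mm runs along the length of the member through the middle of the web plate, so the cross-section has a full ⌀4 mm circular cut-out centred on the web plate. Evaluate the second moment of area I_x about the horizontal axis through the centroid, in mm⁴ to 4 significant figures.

I_x ≈ 4.179 × 10⁷ mm⁴

Decompose the section into non-overlapping parts with the origin at the bottom-left of its bounding rectangle.
Bottom plate: 120 × 18, A = 2 160 mm², y = 9 mm, Ī = 58 320 mm⁴.
Web plate: 12 × 200, A = 2 400 mm², y = 118 mm, Ī = 8 000 000 mm⁴.
Top plate: 60 × 16, A = 960 mm², y = 226 mm, Ī = 20 480 mm⁴.
Hole (subtracted): ⌀4, A = 12.5664 mm², y = 118 mm, Ī = 12.5664 mm⁴.
Centroid: ȳ = ΣA·y / ΣA = 94.076 mm.
Transfer each piece to the horizontal axis through the centroid using Ī + A·d² with d = y − 94.076:
  bottom plate: d = -85.076 mm → contributes +15 692 229 mm⁴
  web plate: d = 23.924 mm → contributes +9 373 662 mm⁴
  top plate: d = 131.924 mm → contributes +16 728 271 mm⁴
  hole: d = 23.924 mm → contributes −7205.04 mm⁴
Total I = 41 786 957 mm⁴.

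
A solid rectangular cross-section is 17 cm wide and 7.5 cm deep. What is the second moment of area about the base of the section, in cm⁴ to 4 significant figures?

The section: 17 × 7.5, A = 127.5 cm², y = 3.75 cm, Ī = 597.656 cm⁴.
Transfer it to a horizontal axis along the bottom face using Ī + A·d² with d = y − 0:
  the section: d = 3.75 cm → contributes +2390.63 cm⁴
Total I = 2390.63 cm⁴.

I_base ≈ 2391 cm⁴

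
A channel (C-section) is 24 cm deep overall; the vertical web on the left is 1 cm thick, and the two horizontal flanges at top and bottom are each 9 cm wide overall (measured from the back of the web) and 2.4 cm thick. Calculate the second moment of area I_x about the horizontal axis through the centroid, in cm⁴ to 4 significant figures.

I_x ≈ 5649 cm⁴

Break the section into simple shapes (no overlaps), measuring from the bottom-left corner of the bounding box.
Web: 1 × 24, A = 24 cm², y = 12 cm, Ī = 1 152 cm⁴.
Top flange (beyond web): 8 × 2.4, A = 19.2 cm², y = 22.8 cm, Ī = 9.216 cm⁴.
Bottom flange (beyond web): 8 × 2.4, A = 19.2 cm², y = 1.2 cm, Ī = 9.216 cm⁴.
By symmetry the centroid is at mid-height, ȳ = 12 cm.
Transfer each piece to the horizontal axis through the centroid using Ī + A·d² with d = y − 12:
  web: d = 0 cm → contributes +1 152 cm⁴
  top flange (beyond web): d = 10.8 cm → contributes +2248.7 cm⁴
  bottom flange (beyond web): d = -10.8 cm → contributes +2248.7 cm⁴
Total I = 5649.41 cm⁴.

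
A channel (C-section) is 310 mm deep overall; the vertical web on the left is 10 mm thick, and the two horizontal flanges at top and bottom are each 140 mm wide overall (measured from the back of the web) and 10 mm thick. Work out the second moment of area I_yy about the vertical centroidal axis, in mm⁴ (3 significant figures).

Break the section into simple shapes (no overlaps), measuring from the bottom-left corner of the bounding box.
Web: 10 × 310, A = 3 100 mm², x = 5 mm, Ī = 25 833 mm⁴.
Top flange (beyond web): 130 × 10, A = 1 300 mm², x = 75 mm, Ī = 1 830 833 mm⁴.
Bottom flange (beyond web): 130 × 10, A = 1 300 mm², x = 75 mm, Ī = 1 830 833 mm⁴.
Centroid: x̄ = ΣA·x / ΣA = 36.93 mm.
Transfer each piece to the vertical centroidal axis using Ī + A·d² with d = x − 36.93:
  web: d = -31.93 mm → contributes +3 186 326 mm⁴
  top flange (beyond web): d = 38.07 mm → contributes +3 714 973 mm⁴
  bottom flange (beyond web): d = 38.07 mm → contributes +3 714 973 mm⁴
Total I = 10 616 272 mm⁴.

I_yy ≈ 1.06 × 10⁷ mm⁴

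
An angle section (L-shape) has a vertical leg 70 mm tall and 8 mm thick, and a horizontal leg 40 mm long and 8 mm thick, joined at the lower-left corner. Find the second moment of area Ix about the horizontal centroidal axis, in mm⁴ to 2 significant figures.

Treat the section as a set of non-overlapping primitives; coordinates are from the bounding-box lower-left.
Vertical leg: 8 × 70, A = 560 mm², y = 35 mm, Ī = 228 667 mm⁴.
Horizontal leg (remainder): 32 × 8, A = 256 mm², y = 4 mm, Ī = 1 365 mm⁴.
Centroid: ȳ = ΣA·y / ΣA = 25.27 mm.
Transfer each piece to the horizontal centroidal axis using Ī + A·d² with d = y − 25.27:
  vertical leg: d = 9.725 mm → contributes +281 634 mm⁴
  horizontal leg (remainder): d = -21.27 mm → contributes +117 232 mm⁴
Total I = 398 867 mm⁴.

Ix ≈ 4.0 × 10⁵ mm⁴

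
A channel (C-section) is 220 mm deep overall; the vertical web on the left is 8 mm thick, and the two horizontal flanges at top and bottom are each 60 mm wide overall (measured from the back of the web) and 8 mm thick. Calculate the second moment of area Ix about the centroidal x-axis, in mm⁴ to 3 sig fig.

Break the section into simple shapes (no overlaps), measuring from the bottom-left corner of the bounding box.
Web: 8 × 220, A = 1 760 mm², y = 110 mm, Ī = 7 098 667 mm⁴.
Top flange (beyond web): 52 × 8, A = 416 mm², y = 216 mm, Ī = 2218.7 mm⁴.
Bottom flange (beyond web): 52 × 8, A = 416 mm², y = 4 mm, Ī = 2218.7 mm⁴.
By symmetry the centroid is at mid-height, ȳ = 110 mm.
Transfer each piece to the centroidal x-axis using Ī + A·d² with d = y − 110:
  web: d = 0 mm → contributes +7 098 667 mm⁴
  top flange (beyond web): d = 106 mm → contributes +4 676 395 mm⁴
  bottom flange (beyond web): d = -106 mm → contributes +4 676 395 mm⁴
Total I = 16 451 456 mm⁴.

Ix ≈ 1.65 × 10⁷ mm⁴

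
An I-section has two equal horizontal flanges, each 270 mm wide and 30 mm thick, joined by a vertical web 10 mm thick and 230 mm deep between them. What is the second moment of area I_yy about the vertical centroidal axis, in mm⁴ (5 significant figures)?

Split into non-overlapping primitives; take the origin at the lower-left of the bounding box.
Bottom flange: 270 × 30, A = 8 100 mm², x = 135 mm, Ī = 49 207 500 mm⁴.
Web: 10 × 230, A = 2 300 mm², x = 135 mm, Ī = 19166.67 mm⁴.
Top flange: 270 × 30, A = 8 100 mm², x = 135 mm, Ī = 49 207 500 mm⁴.
By symmetry the centroid is at mid-width, x̄ = 135 mm.
All pieces are centred on the vertical centroidal axis, so I = ΣĪ = 98 434 167 mm⁴.

I_yy ≈ 9.8434 × 10⁷ mm⁴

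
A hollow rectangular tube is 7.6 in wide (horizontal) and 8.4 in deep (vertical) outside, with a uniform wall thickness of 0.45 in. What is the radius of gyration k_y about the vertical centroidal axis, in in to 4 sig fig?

k_y ≈ 2.963 in

Treat the section as a set of non-overlapping primitives; coordinates are from the bounding-box lower-left.
Outer rectangle: 7.6 × 8.4, A = 63.84 in², x = 3.8 in, Ī = 307.283 in⁴.
Inner void (subtracted): 6.7 × 7.5, A = 50.25 in², x = 3.8 in, Ī = 187.977 in⁴.
By symmetry the centroid is at mid-width, x̄ = 3.8 in.
All pieces are centred on the vertical centroidal axis, so I = ΣĪ (holes subtracted) = 119.306 in⁴.
Radius of gyration: k = √(I/A) = √(119.306 / 13.59) = 2.96293 in.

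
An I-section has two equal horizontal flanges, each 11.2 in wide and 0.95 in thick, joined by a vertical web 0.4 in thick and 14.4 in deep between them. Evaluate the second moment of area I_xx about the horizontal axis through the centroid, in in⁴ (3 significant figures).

Decompose the section into non-overlapping parts with the origin at the bottom-left of its bounding rectangle.
Bottom flange: 11.2 × 0.95, A = 10.64 in², y = 0.475 in, Ī = 0.80022 in⁴.
Web: 0.4 × 14.4, A = 5.76 in², y = 8.15 in, Ī = 99.533 in⁴.
Top flange: 11.2 × 0.95, A = 10.64 in², y = 15.825 in, Ī = 0.80022 in⁴.
By symmetry the centroid is at mid-height, ȳ = 8.15 in.
Transfer each piece to the horizontal axis through the centroid using Ī + A·d² with d = y − 8.15:
  bottom flange: d = -7.675 in → contributes +627.56 in⁴
  web: d = 0 in → contributes +99.533 in⁴
  top flange: d = 7.675 in → contributes +627.56 in⁴
Total I = 1354.6 in⁴.

I_xx ≈ 1350 in⁴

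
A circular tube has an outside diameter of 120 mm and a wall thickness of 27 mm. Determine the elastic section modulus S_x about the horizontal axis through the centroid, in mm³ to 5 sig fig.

Treat the section as a set of non-overlapping primitives; coordinates are from the bounding-box lower-left.
Outer circle: ⌀120, A = 11309.73 mm², y = 60 mm, Ī = 10 178 760 mm⁴.
Bore (subtracted): ⌀66, A = 3421.194 mm², y = 60 mm, Ī = 931420.2 mm⁴.
By symmetry the centroid is at mid-height, ȳ = 60 mm.
All pieces are centred on the horizontal axis through the centroid, so I = ΣĪ (holes subtracted) = 9 247 340 mm⁴.
Extreme fibre distance c = 60 mm; S = I/c = 154122.3 mm³.

S_x ≈ 1.5412 × 10⁵ mm³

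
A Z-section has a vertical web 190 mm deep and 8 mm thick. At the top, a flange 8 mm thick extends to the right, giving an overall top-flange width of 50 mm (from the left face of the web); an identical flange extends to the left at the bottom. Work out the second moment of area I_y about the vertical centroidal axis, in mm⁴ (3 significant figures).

Treat the section as a set of non-overlapping primitives; coordinates are from the bounding-box lower-left.
Web: 8 × 190, A = 1 520 mm², x = 46 mm, Ī = 8106.7 mm⁴.
Top flange (beyond web): 42 × 8, A = 336 mm², x = 71 mm, Ī = 49 392 mm⁴.
Bottom flange (beyond web): 42 × 8, A = 336 mm², x = 21 mm, Ī = 49 392 mm⁴.
Centroid: x̄ = ΣA·x / ΣA = 46 mm.
Transfer each piece to the vertical centroidal axis using Ī + A·d² with d = x − 46:
  web: d = 0 mm → contributes +8106.7 mm⁴
  top flange (beyond web): d = 25 mm → contributes +259 392 mm⁴
  bottom flange (beyond web): d = -25 mm → contributes +259 392 mm⁴
Total I = 526 891 mm⁴.

I_y ≈ 5.27 × 10⁵ mm⁴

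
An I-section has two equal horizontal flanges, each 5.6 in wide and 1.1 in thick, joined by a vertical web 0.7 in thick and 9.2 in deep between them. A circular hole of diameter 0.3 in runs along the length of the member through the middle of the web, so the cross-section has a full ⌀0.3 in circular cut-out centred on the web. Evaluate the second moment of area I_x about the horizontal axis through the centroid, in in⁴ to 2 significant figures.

I_x ≈ 370 in⁴

Decompose the section into non-overlapping parts with the origin at the bottom-left of its bounding rectangle.
Bottom flange: 5.6 × 1.1, A = 6.16 in², y = 0.55 in, Ī = 0.6211 in⁴.
Web: 0.7 × 9.2, A = 6.44 in², y = 5.7 in, Ī = 45.42 in⁴.
Top flange: 5.6 × 1.1, A = 6.16 in², y = 10.85 in, Ī = 0.6211 in⁴.
Hole (subtracted): ⌀0.3, A = 0.07069 in², y = 5.7 in, Ī = 0.0003976 in⁴.
By symmetry the centroid is at mid-height, ȳ = 5.7 in.
Transfer each piece to the horizontal axis through the centroid using Ī + A·d² with d = y − 5.7:
  bottom flange: d = -5.15 in → contributes +164 in⁴
  web: d = 0 in → contributes +45.42 in⁴
  top flange: d = 5.15 in → contributes +164 in⁴
  hole: d = 0 in → contributes −0.0003976 in⁴
Total I = 373.4 in⁴.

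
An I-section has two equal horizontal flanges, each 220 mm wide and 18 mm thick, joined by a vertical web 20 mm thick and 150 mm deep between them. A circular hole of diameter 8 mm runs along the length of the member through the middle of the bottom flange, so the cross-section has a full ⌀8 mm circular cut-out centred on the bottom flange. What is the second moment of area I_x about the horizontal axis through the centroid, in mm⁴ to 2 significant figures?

I_x ≈ 6.1 × 10⁷ mm⁴

Split into non-overlapping primitives; take the origin at the lower-left of the bounding box.
Bottom flange: 220 × 18, A = 3 960 mm², y = 9 mm, Ī = 106 920 mm⁴.
Web: 20 × 150, A = 3 000 mm², y = 93 mm, Ī = 5 625 000 mm⁴.
Top flange: 220 × 18, A = 3 960 mm², y = 177 mm, Ī = 106 920 mm⁴.
Hole (subtracted): ⌀8, A = 50.27 mm², y = 9 mm, Ī = 201.1 mm⁴.
Centroid: ȳ = ΣA·y / ΣA = 93.39 mm.
Transfer each piece to the horizontal axis through the centroid using Ī + A·d² with d = y − 93.39:
  bottom flange: d = -84.39 mm → contributes +28 307 703 mm⁴
  web: d = -0.3884 mm → contributes +5 625 453 mm⁴
  top flange: d = 83.61 mm → contributes +27 790 852 mm⁴
  hole: d = -84.39 mm → contributes −358 162 mm⁴
Total I = 61 365 846 mm⁴.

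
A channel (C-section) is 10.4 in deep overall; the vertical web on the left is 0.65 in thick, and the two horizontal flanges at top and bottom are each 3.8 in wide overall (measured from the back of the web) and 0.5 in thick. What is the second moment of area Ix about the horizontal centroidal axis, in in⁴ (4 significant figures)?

Ix ≈ 138.2 in⁴

Treat the section as a set of non-overlapping primitives; coordinates are from the bounding-box lower-left.
Web: 0.65 × 10.4, A = 6.76 in², y = 5.2 in, Ī = 60.9301 in⁴.
Top flange (beyond web): 3.15 × 0.5, A = 1.575 in², y = 10.15 in, Ī = 0.0328125 in⁴.
Bottom flange (beyond web): 3.15 × 0.5, A = 1.575 in², y = 0.25 in, Ī = 0.0328125 in⁴.
By symmetry the centroid is at mid-height, ȳ = 5.2 in.
Transfer each piece to the horizontal centroidal axis using Ī + A·d² with d = y − 5.2:
  web: d = 0 in → contributes +60.9301 in⁴
  top flange (beyond web): d = 4.95 in → contributes +38.6243 in⁴
  bottom flange (beyond web): d = -4.95 in → contributes +38.6243 in⁴
Total I = 138.179 in⁴.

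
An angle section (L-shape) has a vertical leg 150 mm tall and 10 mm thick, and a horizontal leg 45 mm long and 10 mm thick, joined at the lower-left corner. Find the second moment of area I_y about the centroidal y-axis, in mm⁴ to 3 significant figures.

I_y ≈ 1.92 × 10⁵ mm⁴

Split into non-overlapping primitives; take the origin at the lower-left of the bounding box.
Vertical leg: 10 × 150, A = 1 500 mm², x = 5 mm, Ī = 12 500 mm⁴.
Horizontal leg (remainder): 35 × 10, A = 350 mm², x = 27.5 mm, Ī = 35 729 mm⁴.
Centroid: x̄ = ΣA·x / ΣA = 9.2568 mm.
Transfer each piece to the centroidal y-axis using Ī + A·d² with d = x − 9.2568:
  vertical leg: d = -4.2568 mm → contributes +39 680 mm⁴
  horizontal leg (remainder): d = 18.243 mm → contributes +152 215 mm⁴
Total I = 191 895 mm⁴.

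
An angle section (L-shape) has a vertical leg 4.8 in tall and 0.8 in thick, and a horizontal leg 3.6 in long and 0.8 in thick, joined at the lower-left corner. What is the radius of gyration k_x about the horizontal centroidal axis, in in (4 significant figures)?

Treat the section as a set of non-overlapping primitives; coordinates are from the bounding-box lower-left.
Vertical leg: 0.8 × 4.8, A = 3.84 in², y = 2.4 in, Ī = 7.3728 in⁴.
Horizontal leg (remainder): 2.8 × 0.8, A = 2.24 in², y = 0.4 in, Ī = 0.119467 in⁴.
Centroid: ȳ = ΣA·y / ΣA = 1.66316 in.
Transfer each piece to the horizontal centroidal axis using Ī + A·d² with d = y − 1.66316:
  vertical leg: d = 0.736842 in → contributes +9.45768 in⁴
  horizontal leg (remainder): d = -1.26316 in → contributes +3.69354 in⁴
Total I = 13.1512 in⁴.
Radius of gyration: k = √(I/A) = √(13.1512 / 6.08) = 1.47072 in.

k_x ≈ 1.471 in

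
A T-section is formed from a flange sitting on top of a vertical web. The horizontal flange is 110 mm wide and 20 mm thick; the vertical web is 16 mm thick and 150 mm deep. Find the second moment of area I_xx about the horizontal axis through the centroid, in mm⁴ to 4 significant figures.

Decompose the section into non-overlapping parts with the origin at the bottom-left of its bounding rectangle.
Flange: 110 × 20, A = 2 200 mm², y = 160 mm, Ī = 73333.3 mm⁴.
Web: 16 × 150, A = 2 400 mm², y = 75 mm, Ī = 4 500 000 mm⁴.
Centroid: ȳ = ΣA·y / ΣA = 115.652 mm.
Transfer each piece to the horizontal axis through the centroid using Ī + A·d² with d = y − 115.652:
  flange: d = 44.3478 mm → contributes +4 400 139 mm⁴
  web: d = -40.6522 mm → contributes +8 466 238 mm⁴
Total I = 12 866 377 mm⁴.

I_xx ≈ 1.287 × 10⁷ mm⁴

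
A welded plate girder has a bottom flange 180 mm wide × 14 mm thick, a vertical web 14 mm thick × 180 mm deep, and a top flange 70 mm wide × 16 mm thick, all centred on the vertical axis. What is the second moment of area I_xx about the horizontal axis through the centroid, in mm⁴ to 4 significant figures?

I_xx ≈ 3.839 × 10⁷ mm⁴

Decompose the section into non-overlapping parts with the origin at the bottom-left of its bounding rectangle.
Bottom plate: 180 × 14, A = 2 520 mm², y = 7 mm, Ī = 41 160 mm⁴.
Web plate: 14 × 180, A = 2 520 mm², y = 104 mm, Ī = 6 804 000 mm⁴.
Top plate: 70 × 16, A = 1 120 mm², y = 202 mm, Ī = 23893.3 mm⁴.
Centroid: ȳ = ΣA·y / ΣA = 82.1364 mm.
Transfer each piece to the horizontal axis through the centroid using Ī + A·d² with d = y − 82.1364:
  bottom plate: d = -75.1364 mm → contributes +14 267 752 mm⁴
  web plate: d = 21.8636 mm → contributes +8 008 607 mm⁴
  top plate: d = 119.864 mm → contributes +16 115 260 mm⁴
Total I = 38 391 619 mm⁴.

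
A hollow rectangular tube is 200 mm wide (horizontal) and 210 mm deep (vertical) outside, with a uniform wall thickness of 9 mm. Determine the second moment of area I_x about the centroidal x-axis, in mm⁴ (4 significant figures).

Split into non-overlapping primitives; take the origin at the lower-left of the bounding box.
Outer rectangle: 200 × 210, A = 42 000 mm², y = 105 mm, Ī = 154 350 000 mm⁴.
Inner void (subtracted): 182 × 192, A = 34 944 mm², y = 105 mm, Ī = 107 347 968 mm⁴.
By symmetry the centroid is at mid-height, ȳ = 105 mm.
All pieces are centred on the centroidal x-axis, so I = ΣĪ (holes subtracted) = 47 002 032 mm⁴.

I_x ≈ 4.700 × 10⁷ mm⁴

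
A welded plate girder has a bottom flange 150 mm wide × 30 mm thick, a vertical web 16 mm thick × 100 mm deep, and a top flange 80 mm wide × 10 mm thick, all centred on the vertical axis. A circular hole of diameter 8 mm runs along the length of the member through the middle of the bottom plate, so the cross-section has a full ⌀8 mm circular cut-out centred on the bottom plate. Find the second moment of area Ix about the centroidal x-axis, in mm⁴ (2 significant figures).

Break the section into simple shapes (no overlaps), measuring from the bottom-left corner of the bounding box.
Bottom plate: 150 × 30, A = 4 500 mm², y = 15 mm, Ī = 337 500 mm⁴.
Web plate: 16 × 100, A = 1 600 mm², y = 80 mm, Ī = 1 333 333 mm⁴.
Top plate: 80 × 10, A = 800 mm², y = 135 mm, Ī = 6 667 mm⁴.
Hole (subtracted): ⌀8, A = 50.27 mm², y = 15 mm, Ī = 201.1 mm⁴.
Centroid: ȳ = ΣA·y / ΣA = 44.2 mm.
Transfer each piece to the centroidal x-axis using Ī + A·d² with d = y − 44.2:
  bottom plate: d = -29.2 mm → contributes +4 173 910 mm⁴
  web plate: d = 35.8 mm → contributes +3 384 162 mm⁴
  top plate: d = 90.8 mm → contributes +6 602 638 mm⁴
  hole: d = -29.2 mm → contributes −43 054 mm⁴
Total I = 14 117 657 mm⁴.

Ix ≈ 1.4 × 10⁷ mm⁴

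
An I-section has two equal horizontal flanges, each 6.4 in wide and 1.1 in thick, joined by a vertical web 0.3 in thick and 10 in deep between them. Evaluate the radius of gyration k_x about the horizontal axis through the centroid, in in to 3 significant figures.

Break the section into simple shapes (no overlaps), measuring from the bottom-left corner of the bounding box.
Bottom flange: 6.4 × 1.1, A = 7.04 in², y = 0.55 in, Ī = 0.70987 in⁴.
Web: 0.3 × 10, A = 3 in², y = 6.1 in, Ī = 25 in⁴.
Top flange: 6.4 × 1.1, A = 7.04 in², y = 11.65 in, Ī = 0.70987 in⁴.
By symmetry the centroid is at mid-height, ȳ = 6.1 in.
Transfer each piece to the horizontal axis through the centroid using Ī + A·d² with d = y − 6.1:
  bottom flange: d = -5.55 in → contributes +217.56 in⁴
  web: d = 0 in → contributes +25 in⁴
  top flange: d = 5.55 in → contributes +217.56 in⁴
Total I = 460.12 in⁴.
Radius of gyration: k = √(I/A) = √(460.12 / 17.08) = 5.1903 in.

k_x ≈ 5.19 in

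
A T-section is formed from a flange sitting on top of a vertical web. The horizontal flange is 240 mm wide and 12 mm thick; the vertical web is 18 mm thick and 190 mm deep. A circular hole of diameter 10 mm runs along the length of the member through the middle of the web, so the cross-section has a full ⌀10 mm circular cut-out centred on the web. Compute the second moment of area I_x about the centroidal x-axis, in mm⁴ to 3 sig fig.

I_x ≈ 2.61 × 10⁷ mm⁴

Treat the section as a set of non-overlapping primitives; coordinates are from the bounding-box lower-left.
Flange: 240 × 12, A = 2 880 mm², y = 196 mm, Ī = 34 560 mm⁴.
Web: 18 × 190, A = 3 420 mm², y = 95 mm, Ī = 10 288 500 mm⁴.
Hole (subtracted): ⌀10, A = 78.54 mm², y = 95 mm, Ī = 490.87 mm⁴.
Centroid: ȳ = ΣA·y / ΣA = 141.75 mm.
Transfer each piece to the centroidal x-axis using Ī + A·d² with d = y − 141.75:
  flange: d = 54.246 mm → contributes +8 509 237 mm⁴
  web: d = -46.754 mm → contributes +17 764 498 mm⁴
  hole: d = -46.754 mm → contributes −172 176 mm⁴
Total I = 26 101 559 mm⁴.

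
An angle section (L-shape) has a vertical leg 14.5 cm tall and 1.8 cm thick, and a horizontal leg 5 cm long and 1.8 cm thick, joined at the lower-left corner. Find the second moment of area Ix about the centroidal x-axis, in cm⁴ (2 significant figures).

Ix ≈ 650 cm⁴

Split into non-overlapping primitives; take the origin at the lower-left of the bounding box.
Vertical leg: 1.8 × 14.5, A = 26.1 cm², y = 7.25 cm, Ī = 457.3 cm⁴.
Horizontal leg (remainder): 3.2 × 1.8, A = 5.76 cm², y = 0.9 cm, Ī = 1.555 cm⁴.
Centroid: ȳ = ΣA·y / ΣA = 6.102 cm.
Transfer each piece to the centroidal x-axis using Ī + A·d² with d = y − 6.102:
  vertical leg: d = 1.148 cm → contributes +491.7 cm⁴
  horizontal leg (remainder): d = -5.202 cm → contributes +157.4 cm⁴
Total I = 649.1 cm⁴.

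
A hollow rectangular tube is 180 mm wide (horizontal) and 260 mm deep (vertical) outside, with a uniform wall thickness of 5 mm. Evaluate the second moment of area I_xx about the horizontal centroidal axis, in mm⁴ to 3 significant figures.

Decompose the section into non-overlapping parts with the origin at the bottom-left of its bounding rectangle.
Outer rectangle: 180 × 260, A = 46 800 mm², y = 130 mm, Ī = 263 640 000 mm⁴.
Inner void (subtracted): 170 × 250, A = 42 500 mm², y = 130 mm, Ī = 221 354 167 mm⁴.
By symmetry the centroid is at mid-height, ȳ = 130 mm.
All pieces are centred on the horizontal centroidal axis, so I = ΣĪ (holes subtracted) = 42 285 833 mm⁴.

I_xx ≈ 4.23 × 10⁷ mm⁴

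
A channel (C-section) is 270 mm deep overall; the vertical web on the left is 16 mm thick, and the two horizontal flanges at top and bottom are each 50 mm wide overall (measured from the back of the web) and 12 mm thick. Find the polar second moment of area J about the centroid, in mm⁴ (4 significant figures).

Treat the section as a set of non-overlapping primitives; coordinates are from the bounding-box lower-left.
Web: 16 × 270, A = 4 320 mm², y = 135 mm, Ī = 26 244 000 mm⁴.
Top flange (beyond web): 34 × 12, A = 408 mm², y = 264 mm, Ī = 4 896 mm⁴.
Bottom flange (beyond web): 34 × 12, A = 408 mm², y = 6 mm, Ī = 4 896 mm⁴.
By symmetry the centroid is at mid-height, ȳ = 135 mm.
Transfer each piece to the centroidal x-axis using Ī + A·d² with d = y − 135:
  web: d = 0 mm → contributes +26 244 000 mm⁴
  top flange (beyond web): d = 129 mm → contributes +6 794 424 mm⁴
  bottom flange (beyond web): d = -129 mm → contributes +6 794 424 mm⁴
Total I = 39 832 848 mm⁴.
For the y-axis: x̄ = 11.972 mm.
Repeating about the centroidal y-axis gives I_y = 599 740 mm⁴.
Polar second moment: J = I_x + I_y = 40 432 588 mm⁴.

J ≈ 4.043 × 10⁷ mm⁴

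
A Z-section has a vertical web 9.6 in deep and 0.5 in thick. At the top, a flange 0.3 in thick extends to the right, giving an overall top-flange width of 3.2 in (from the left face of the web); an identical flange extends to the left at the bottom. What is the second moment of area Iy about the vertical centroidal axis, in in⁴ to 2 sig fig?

Decompose the section into non-overlapping parts with the origin at the bottom-left of its bounding rectangle.
Web: 0.5 × 9.6, A = 4.8 in², x = 2.95 in, Ī = 0.1 in⁴.
Top flange (beyond web): 2.7 × 0.3, A = 0.81 in², x = 4.55 in, Ī = 0.4921 in⁴.
Bottom flange (beyond web): 2.7 × 0.3, A = 0.81 in², x = 1.35 in, Ī = 0.4921 in⁴.
Centroid: x̄ = ΣA·x / ΣA = 2.95 in.
Transfer each piece to the vertical centroidal axis using Ī + A·d² with d = x − 2.95:
  web: d = 0 in → contributes +0.1 in⁴
  top flange (beyond web): d = 1.6 in → contributes +2.566 in⁴
  bottom flange (beyond web): d = -1.6 in → contributes +2.566 in⁴
Total I = 5.231 in⁴.

Iy ≈ 5.2 in⁴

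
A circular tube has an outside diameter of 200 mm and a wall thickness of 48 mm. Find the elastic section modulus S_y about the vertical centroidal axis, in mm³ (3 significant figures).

S_y ≈ 7.28 × 10⁵ mm³

Split into non-overlapping primitives; take the origin at the lower-left of the bounding box.
Outer circle: ⌀200, A = 31 416 mm², x = 100 mm, Ī = 78 539 816 mm⁴.
Bore (subtracted): ⌀104, A = 8494.9 mm², x = 100 mm, Ī = 5 742 530 mm⁴.
By symmetry the centroid is at mid-width, x̄ = 100 mm.
All pieces are centred on the vertical centroidal axis, so I = ΣĪ (holes subtracted) = 72 797 287 mm⁴.
Extreme fibre distance c = 100 mm; S = I/c = 727 973 mm³.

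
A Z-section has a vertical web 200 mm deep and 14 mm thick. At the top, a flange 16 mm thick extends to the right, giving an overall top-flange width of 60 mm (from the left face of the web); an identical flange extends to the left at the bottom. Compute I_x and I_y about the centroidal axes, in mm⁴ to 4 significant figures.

Decompose the section into non-overlapping parts with the origin at the bottom-left of its bounding rectangle.
Web: 14 × 200, A = 2 800 mm², y = 100 mm, Ī = 9 333 333 mm⁴.
Top flange (beyond web): 46 × 16, A = 736 mm², y = 192 mm, Ī = 15701.3 mm⁴.
Bottom flange (beyond web): 46 × 16, A = 736 mm², y = 8 mm, Ī = 15701.3 mm⁴.
Centroid: ȳ = ΣA·y / ΣA = 100 mm.
Transfer each piece to the centroidal x-axis using Ī + A·d² with d = y − 100:
  web: d = 0 mm → contributes +9 333 333 mm⁴
  top flange (beyond web): d = 92 mm → contributes +6 245 205 mm⁴
  bottom flange (beyond web): d = -92 mm → contributes +6 245 205 mm⁴
Total I = 21 823 744 mm⁴.
For the y-axis: x̄ = 53 mm.
Repeating about the centroidal y-axis gives I_y = 1 630 096 mm⁴.

I_x ≈ 2.182 × 10⁷ mm⁴, I_y ≈ 1.630 × 10⁶ mm⁴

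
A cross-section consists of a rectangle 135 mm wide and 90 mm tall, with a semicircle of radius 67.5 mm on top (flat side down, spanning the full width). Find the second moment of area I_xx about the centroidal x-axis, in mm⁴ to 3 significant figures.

I_xx ≈ 3.49 × 10⁷ mm⁴

Split into non-overlapping primitives; take the origin at the lower-left of the bounding box.
Rectangular body: 135 × 90, A = 12 150 mm², y = 45 mm, Ī = 8 201 250 mm⁴.
Semicircular cap: semicircle r = 67.5, A = 7156.9 mm², y = 118.65 mm, Ī = 2 278 490 mm⁴.
Centroid: ȳ = ΣA·y / ΣA = 72.301 mm.
Transfer each piece to the centroidal x-axis using Ī + A·d² with d = y − 72.301:
  rectangular body: d = -27.301 mm → contributes +17 257 008 mm⁴
  semicircular cap: d = 46.347 mm → contributes +17 652 023 mm⁴
Total I = 34 909 031 mm⁴.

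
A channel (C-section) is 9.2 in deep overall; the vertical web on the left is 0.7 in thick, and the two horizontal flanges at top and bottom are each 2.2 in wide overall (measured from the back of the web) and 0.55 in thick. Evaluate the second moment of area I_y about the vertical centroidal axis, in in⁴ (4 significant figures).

I_y ≈ 2.162 in⁴

Break the section into simple shapes (no overlaps), measuring from the bottom-left corner of the bounding box.
Web: 0.7 × 9.2, A = 6.44 in², x = 0.35 in, Ī = 0.262967 in⁴.
Top flange (beyond web): 1.5 × 0.55, A = 0.825 in², x = 1.45 in, Ī = 0.154688 in⁴.
Bottom flange (beyond web): 1.5 × 0.55, A = 0.825 in², x = 1.45 in, Ī = 0.154688 in⁴.
Centroid: x̄ = ΣA·x / ΣA = 0.574351 in.
Transfer each piece to the vertical centroidal axis using Ī + A·d² with d = x − 0.574351:
  web: d = -0.224351 in → contributes +0.587114 in⁴
  top flange (beyond web): d = 0.875649 in → contributes +0.787265 in⁴
  bottom flange (beyond web): d = 0.875649 in → contributes +0.787265 in⁴
Total I = 2.16164 in⁴.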